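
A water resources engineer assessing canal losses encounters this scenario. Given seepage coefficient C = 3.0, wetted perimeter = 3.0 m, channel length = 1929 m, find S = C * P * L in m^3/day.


S = C * P * L
  = 3.0 * 3.0 * 1929
  = 17361 m^3/day


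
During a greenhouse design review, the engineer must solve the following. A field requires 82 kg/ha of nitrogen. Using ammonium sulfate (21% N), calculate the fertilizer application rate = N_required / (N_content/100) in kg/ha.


Rate = N_required / (N_content / 100)
     = 82 / (21 / 100)
     = 82 / 0.21
     = 390.48 kg/ha


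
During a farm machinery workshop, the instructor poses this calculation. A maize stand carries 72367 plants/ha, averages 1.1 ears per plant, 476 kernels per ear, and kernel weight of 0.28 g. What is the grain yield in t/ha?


Y = density * ears * kernels * kw
  = 72367 * 1.1 * 476 * 0.28 g/ha
  = 10609581.14 g/ha
  = 10609.58 kg/ha = 10.61 t/ha


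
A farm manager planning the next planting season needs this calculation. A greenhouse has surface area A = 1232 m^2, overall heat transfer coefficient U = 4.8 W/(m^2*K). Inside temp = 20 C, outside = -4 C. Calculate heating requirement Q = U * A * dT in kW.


dT = 20 - (-4) = 24 K
Q = U * A * dT
  = 4.8 * 1232 * 24
  = 141926.40 W = 141.93 kW


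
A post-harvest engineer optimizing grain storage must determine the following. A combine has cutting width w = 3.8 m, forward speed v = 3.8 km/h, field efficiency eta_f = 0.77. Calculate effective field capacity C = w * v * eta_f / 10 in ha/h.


C = w * v * eta_f / 10
  = 3.8 * 3.8 * 0.77 / 10
  = 11.12 / 10
  = 1.11 ha/h


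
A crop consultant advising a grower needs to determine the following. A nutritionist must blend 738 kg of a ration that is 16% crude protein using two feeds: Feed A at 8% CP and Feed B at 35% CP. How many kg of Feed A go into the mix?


parts_A = CP_b - target = 35 - 16 = 19
parts_B = target - CP_a = 16 - 8 = 8
total_parts = 19 + 8 = 27
Feed A = 738 * 19 / 27 = 519.33 kg
Feed B = 738 * 8 / 27 = 218.67 kg

519.33 kg


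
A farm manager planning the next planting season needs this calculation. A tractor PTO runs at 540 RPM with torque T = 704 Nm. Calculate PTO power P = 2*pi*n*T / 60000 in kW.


P = 2*pi*n*T / 60000
  = 2*pi * 540 * 704 / 60000
  = 2388615.73 / 60000
  = 39.81 kW


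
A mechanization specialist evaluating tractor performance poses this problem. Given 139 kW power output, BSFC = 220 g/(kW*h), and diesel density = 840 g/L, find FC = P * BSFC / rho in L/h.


FC = P * BSFC / rho_fuel
   = 139 * 220 / 840
   = 30580 / 840
   = 36.40 L/h


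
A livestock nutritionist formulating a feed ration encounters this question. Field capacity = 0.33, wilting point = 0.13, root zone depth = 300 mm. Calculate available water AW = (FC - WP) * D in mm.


AW = (FC - WP) * D
   = (0.33 - 0.13) * 300
   = 0.20 * 300
   = 60 mm


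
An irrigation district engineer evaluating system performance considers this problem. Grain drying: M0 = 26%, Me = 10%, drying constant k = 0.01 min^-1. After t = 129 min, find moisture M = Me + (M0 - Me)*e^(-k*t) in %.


M = Me + (M0 - Me) * e^(-k*t)
  = 10 + (26 - 10) * e^(-0.01*129)
  = 10 + 16 * e^(-1.290)
  = 10 + 16 * 0.27527
  = 10 + 4.4043
  = 14.40%


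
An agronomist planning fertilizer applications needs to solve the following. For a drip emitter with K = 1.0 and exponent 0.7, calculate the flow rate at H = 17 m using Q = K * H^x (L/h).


Q = K * H^x
  = 1.0 * 17^0.7
  = 1.0 * 7.2663
  = 7.27 L/h


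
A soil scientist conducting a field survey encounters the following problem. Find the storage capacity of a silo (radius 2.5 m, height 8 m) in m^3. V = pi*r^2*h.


V = pi * r^2 * h
  = pi * 2.5^2 * 8
  = pi * 6.25 * 8
  = 157.08 m^3


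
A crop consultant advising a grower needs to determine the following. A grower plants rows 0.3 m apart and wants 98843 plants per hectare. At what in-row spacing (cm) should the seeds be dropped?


spacing = 10000 / (row_sp * density)
        = 10000 / (0.3 * 98843)
        = 10000 / 29652.90
        = 0.33724 m = 33.72 cm


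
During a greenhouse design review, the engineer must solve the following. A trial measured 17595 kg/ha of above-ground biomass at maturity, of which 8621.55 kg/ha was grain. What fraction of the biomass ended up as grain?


HI = grain_yield / biomass
   = 8621.55 / 17595
   = 0.49


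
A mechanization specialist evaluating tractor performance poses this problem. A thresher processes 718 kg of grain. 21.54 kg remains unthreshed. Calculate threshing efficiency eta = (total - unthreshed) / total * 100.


eta = (total - unthreshed) / total * 100
    = (718 - 21.54) / 718 * 100
    = 696.46 / 718 * 100
    = 97%


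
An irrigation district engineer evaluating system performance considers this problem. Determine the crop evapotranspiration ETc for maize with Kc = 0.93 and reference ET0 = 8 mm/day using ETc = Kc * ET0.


ETc = Kc * ET0
    = 0.93 * 8
    = 7.44 mm/day


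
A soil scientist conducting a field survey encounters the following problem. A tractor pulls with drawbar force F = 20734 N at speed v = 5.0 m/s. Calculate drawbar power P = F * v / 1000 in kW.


P = F * v / 1000
  = 20734 * 5.0 / 1000
  = 103670 / 1000
  = 103.67 kW


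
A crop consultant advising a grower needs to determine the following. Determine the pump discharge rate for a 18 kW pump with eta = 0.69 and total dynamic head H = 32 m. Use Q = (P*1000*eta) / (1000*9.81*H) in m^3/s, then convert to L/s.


Q = (P * 1000 * eta) / (rho * g * H)
  = (18 * 1000 * 0.69) / (1000 * 9.81 * 32)
  = 12420 / 313920
  = 0.03956 m^3/s = 39.56 L/s


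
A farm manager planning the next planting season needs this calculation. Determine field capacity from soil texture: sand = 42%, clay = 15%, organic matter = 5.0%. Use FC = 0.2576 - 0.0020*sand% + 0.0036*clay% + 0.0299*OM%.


FC = 0.2576 - 0.0020*42 + 0.0036*15 + 0.0299*5.0
   = 0.2576 - 0.0840 + 0.0540 + 0.1495
   = 0.3771


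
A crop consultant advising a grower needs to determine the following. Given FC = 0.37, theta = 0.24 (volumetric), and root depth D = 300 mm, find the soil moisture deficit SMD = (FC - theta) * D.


SMD = (FC - theta) * D
    = (0.37 - 0.24) * 300
    = 0.130 * 300
    = 39 mm


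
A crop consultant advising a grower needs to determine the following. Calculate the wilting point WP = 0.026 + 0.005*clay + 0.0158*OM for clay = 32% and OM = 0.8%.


WP = 0.026 + 0.005*32 + 0.0158*0.8
   = 0.026 + 0.1600 + 0.0126
   = 0.1986


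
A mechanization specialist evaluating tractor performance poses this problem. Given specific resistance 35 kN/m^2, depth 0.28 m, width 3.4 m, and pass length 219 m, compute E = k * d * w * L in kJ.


E = k * d * w * L
  = 35 * 0.28 * 3.4 * 219
  = 7297.08 kJ


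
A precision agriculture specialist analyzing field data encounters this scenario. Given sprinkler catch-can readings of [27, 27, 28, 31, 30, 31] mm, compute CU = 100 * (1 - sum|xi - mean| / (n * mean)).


xbar = 174 / 6 = 29
sum|xi - xbar| = 10
CU = 100 * (1 - 10 / (6 * 29))
   = 100 * (1 - 0.0575)
   = 94.25%


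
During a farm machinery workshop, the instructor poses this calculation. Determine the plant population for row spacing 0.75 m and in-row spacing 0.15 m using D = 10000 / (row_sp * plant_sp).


D = 10000 / (row_sp * plant_sp)
  = 10000 / (0.75 * 0.15)
  = 10000 / 0.1125
  = 88888.89 plants/ha


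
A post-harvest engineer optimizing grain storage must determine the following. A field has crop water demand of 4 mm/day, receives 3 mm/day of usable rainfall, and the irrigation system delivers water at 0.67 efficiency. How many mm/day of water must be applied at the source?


IWR = (ETc - Pe) / Ea
    = (4 - 3) / 0.67
    = 1 / 0.67
    = 1.49 mm/day


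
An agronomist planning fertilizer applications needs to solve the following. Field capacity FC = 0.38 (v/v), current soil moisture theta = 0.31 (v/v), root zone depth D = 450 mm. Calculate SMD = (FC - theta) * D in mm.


SMD = (FC - theta) * D
    = (0.38 - 0.31) * 450
    = 0.070 * 450
    = 31.50 mm


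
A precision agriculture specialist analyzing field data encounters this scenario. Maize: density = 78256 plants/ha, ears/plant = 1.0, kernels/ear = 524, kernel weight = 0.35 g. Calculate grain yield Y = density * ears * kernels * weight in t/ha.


Y = density * ears * kernels * kw
  = 78256 * 1.0 * 524 * 0.35 g/ha
  = 14352150.40 g/ha
  = 14352.15 kg/ha = 14.35 t/ha


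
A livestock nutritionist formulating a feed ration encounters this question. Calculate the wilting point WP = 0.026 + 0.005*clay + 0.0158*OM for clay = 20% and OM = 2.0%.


WP = 0.026 + 0.005*20 + 0.0158*2.0
   = 0.026 + 0.1000 + 0.0316
   = 0.1576


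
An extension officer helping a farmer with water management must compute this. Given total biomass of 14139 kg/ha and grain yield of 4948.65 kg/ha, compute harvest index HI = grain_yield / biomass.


HI = grain_yield / biomass
   = 4948.65 / 14139
   = 0.35


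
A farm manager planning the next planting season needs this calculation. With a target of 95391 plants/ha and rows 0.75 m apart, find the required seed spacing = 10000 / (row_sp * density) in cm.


spacing = 10000 / (row_sp * density)
        = 10000 / (0.75 * 95391)
        = 10000 / 71543.25
        = 0.13978 m = 13.98 cm


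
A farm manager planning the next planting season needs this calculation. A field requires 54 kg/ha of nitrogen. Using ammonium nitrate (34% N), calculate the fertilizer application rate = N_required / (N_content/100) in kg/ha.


Rate = N_required / (N_content / 100)
     = 54 / (34 / 100)
     = 54 / 0.34
     = 158.82 kg/ha


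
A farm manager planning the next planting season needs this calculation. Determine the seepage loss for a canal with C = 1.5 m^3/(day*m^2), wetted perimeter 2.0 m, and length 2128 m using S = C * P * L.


S = C * P * L
  = 1.5 * 2.0 * 2128
  = 6384 m^3/day


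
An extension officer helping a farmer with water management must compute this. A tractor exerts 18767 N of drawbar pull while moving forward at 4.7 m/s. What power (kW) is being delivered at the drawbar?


P = F * v / 1000
  = 18767 * 4.7 / 1000
  = 88204.90 / 1000
  = 88.20 kW


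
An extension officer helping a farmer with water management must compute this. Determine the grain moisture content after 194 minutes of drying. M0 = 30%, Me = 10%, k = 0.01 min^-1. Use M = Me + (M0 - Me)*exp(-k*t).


M = Me + (M0 - Me) * e^(-k*t)
  = 10 + (30 - 10) * e^(-0.01*194)
  = 10 + 20 * e^(-1.940)
  = 10 + 20 * 0.14370
  = 10 + 2.8741
  = 12.87%


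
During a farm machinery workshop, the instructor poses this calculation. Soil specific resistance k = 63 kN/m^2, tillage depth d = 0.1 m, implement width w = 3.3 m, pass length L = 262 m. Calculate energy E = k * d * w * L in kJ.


E = k * d * w * L
  = 63 * 0.1 * 3.3 * 262
  = 5446.98 kJ


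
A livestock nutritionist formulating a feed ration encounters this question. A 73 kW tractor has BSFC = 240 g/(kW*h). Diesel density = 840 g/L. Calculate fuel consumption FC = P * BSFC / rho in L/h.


FC = P * BSFC / rho_fuel
   = 73 * 240 / 840
   = 17520 / 840
   = 20.86 L/h


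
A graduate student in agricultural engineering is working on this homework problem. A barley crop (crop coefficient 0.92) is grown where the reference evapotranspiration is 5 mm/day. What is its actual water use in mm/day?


ETc = Kc * ET0
    = 0.92 * 5
    = 4.60 mm/day


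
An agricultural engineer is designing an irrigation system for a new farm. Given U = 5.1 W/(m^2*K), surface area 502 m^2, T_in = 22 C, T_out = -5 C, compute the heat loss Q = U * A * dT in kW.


dT = 22 - (-5) = 27 K
Q = U * A * dT
  = 5.1 * 502 * 27
  = 69125.40 W = 69.13 kW


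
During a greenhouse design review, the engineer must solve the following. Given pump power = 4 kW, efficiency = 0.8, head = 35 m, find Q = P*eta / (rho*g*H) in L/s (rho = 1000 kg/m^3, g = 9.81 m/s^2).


Q = (P * 1000 * eta) / (rho * g * H)
  = (4 * 1000 * 0.8) / (1000 * 9.81 * 35)
  = 3200 / 343350
  = 0.00932 m^3/s = 9.32 L/s


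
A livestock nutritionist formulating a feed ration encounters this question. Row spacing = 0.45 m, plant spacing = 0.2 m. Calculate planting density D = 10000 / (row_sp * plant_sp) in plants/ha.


D = 10000 / (row_sp * plant_sp)
  = 10000 / (0.45 * 0.2)
  = 10000 / 0.0900
  = 111111.11 plants/ha


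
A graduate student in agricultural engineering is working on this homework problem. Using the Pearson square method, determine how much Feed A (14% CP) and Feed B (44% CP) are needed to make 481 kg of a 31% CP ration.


parts_A = CP_b - target = 44 - 31 = 13
parts_B = target - CP_a = 31 - 14 = 17
total_parts = 13 + 17 = 30
Feed A = 481 * 13 / 30 = 208.43 kg
Feed B = 481 * 17 / 30 = 272.57 kg

208.43 kg


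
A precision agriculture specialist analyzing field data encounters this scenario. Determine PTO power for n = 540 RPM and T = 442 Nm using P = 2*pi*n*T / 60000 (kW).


P = 2*pi*n*T / 60000
  = 2*pi * 540 * 442 / 60000
  = 1499670.67 / 60000
  = 24.99 kW


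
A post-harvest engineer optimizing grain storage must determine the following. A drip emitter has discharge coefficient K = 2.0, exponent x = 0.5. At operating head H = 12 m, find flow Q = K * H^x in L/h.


Q = K * H^x
  = 2.0 * 12^0.5
  = 2.0 * 3.4641
  = 6.93 L/h


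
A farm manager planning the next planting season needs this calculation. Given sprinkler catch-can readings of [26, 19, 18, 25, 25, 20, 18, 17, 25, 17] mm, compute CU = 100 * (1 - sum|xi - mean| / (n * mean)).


xbar = 210 / 10 = 21
sum|xi - xbar| = 34
CU = 100 * (1 - 34 / (10 * 21))
   = 100 * (1 - 0.1619)
   = 83.81%


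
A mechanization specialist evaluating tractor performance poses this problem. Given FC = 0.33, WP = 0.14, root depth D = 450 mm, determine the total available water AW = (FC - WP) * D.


AW = (FC - WP) * D
   = (0.33 - 0.14) * 450
   = 0.19 * 450
   = 85.50 mm


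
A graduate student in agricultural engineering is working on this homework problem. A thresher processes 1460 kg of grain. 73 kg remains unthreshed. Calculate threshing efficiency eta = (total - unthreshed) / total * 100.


eta = (total - unthreshed) / total * 100
    = (1460 - 73) / 1460 * 100
    = 1387 / 1460 * 100
    = 95%


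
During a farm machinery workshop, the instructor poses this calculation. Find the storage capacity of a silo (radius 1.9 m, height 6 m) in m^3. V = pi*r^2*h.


V = pi * r^2 * h
  = pi * 1.9^2 * 6
  = pi * 3.61 * 6
  = 68.05 m^3


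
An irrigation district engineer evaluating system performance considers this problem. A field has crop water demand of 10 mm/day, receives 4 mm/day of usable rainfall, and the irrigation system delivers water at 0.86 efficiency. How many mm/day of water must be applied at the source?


IWR = (ETc - Pe) / Ea
    = (10 - 4) / 0.86
    = 6 / 0.86
    = 6.98 mm/day


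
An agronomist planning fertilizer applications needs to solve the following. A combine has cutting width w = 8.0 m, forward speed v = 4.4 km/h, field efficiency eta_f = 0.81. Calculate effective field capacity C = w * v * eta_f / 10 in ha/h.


C = w * v * eta_f / 10
  = 8.0 * 4.4 * 0.81 / 10
  = 28.51 / 10
  = 2.85 ha/h


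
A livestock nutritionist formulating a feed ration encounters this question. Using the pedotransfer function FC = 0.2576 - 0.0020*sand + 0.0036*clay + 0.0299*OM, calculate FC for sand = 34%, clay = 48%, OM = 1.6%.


FC = 0.2576 - 0.0020*34 + 0.0036*48 + 0.0299*1.6
   = 0.2576 - 0.0680 + 0.1728 + 0.0478
   = 0.4102


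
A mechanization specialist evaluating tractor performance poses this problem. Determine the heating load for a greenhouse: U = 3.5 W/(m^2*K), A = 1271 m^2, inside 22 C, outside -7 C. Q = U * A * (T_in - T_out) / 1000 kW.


dT = 22 - (-7) = 29 K
Q = U * A * dT
  = 3.5 * 1271 * 29
  = 129006.50 W = 129.01 kW


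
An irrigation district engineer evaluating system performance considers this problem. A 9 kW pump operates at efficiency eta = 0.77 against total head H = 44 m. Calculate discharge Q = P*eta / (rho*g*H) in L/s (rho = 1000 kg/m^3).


Q = (P * 1000 * eta) / (rho * g * H)
  = (9 * 1000 * 0.77) / (1000 * 9.81 * 44)
  = 6930 / 431640
  = 0.01606 m^3/s = 16.06 L/s


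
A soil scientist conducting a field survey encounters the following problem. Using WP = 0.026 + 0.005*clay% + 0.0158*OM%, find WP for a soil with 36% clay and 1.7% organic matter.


WP = 0.026 + 0.005*36 + 0.0158*1.7
   = 0.026 + 0.1800 + 0.0269
   = 0.2329


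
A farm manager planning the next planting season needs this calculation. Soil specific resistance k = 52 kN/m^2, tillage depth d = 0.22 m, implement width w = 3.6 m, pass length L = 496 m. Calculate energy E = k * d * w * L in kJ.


E = k * d * w * L
  = 52 * 0.22 * 3.6 * 496
  = 20427.26 kJ


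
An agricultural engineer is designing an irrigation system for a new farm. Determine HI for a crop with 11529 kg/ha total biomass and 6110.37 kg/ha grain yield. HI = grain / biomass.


HI = grain_yield / biomass
   = 6110.37 / 11529
   = 0.53


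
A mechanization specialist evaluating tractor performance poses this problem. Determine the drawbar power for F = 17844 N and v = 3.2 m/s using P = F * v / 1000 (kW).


P = F * v / 1000
  = 17844 * 3.2 / 1000
  = 57100.80 / 1000
  = 57.10 kW


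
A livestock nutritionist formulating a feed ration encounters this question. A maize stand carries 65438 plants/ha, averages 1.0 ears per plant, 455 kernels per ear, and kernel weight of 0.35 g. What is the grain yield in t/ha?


Y = density * ears * kernels * kw
  = 65438 * 1.0 * 455 * 0.35 g/ha
  = 10421001.50 g/ha
  = 10421.00 kg/ha = 10.42 t/ha


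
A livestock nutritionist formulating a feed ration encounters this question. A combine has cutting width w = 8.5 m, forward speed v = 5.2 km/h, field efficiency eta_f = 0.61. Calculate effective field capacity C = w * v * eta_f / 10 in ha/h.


C = w * v * eta_f / 10
  = 8.5 * 5.2 * 0.61 / 10
  = 26.96 / 10
  = 2.70 ha/h


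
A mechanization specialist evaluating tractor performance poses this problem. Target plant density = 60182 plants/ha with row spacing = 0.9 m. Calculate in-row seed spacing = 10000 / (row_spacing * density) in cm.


spacing = 10000 / (row_sp * density)
        = 10000 / (0.9 * 60182)
        = 10000 / 54163.80
        = 0.18463 m = 18.46 cm


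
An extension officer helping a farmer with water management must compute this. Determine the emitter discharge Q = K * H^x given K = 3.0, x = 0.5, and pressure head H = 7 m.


Q = K * H^x
  = 3.0 * 7^0.5
  = 3.0 * 2.6458
  = 7.94 L/h


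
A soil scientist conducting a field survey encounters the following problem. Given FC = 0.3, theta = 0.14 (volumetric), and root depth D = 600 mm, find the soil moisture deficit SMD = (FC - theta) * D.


SMD = (FC - theta) * D
    = (0.3 - 0.14) * 600
    = 0.160 * 600
    = 96 mm


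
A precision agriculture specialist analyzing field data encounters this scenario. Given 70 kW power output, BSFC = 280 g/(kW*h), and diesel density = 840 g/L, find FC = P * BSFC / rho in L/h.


FC = P * BSFC / rho_fuel
   = 70 * 280 / 840
   = 19600 / 840
   = 23.33 L/h


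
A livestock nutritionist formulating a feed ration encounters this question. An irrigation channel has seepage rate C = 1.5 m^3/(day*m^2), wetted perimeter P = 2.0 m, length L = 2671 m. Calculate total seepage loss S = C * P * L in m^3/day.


S = C * P * L
  = 1.5 * 2.0 * 2671
  = 8013 m^3/day


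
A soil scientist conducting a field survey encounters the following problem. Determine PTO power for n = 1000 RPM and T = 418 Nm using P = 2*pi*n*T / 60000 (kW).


P = 2*pi*n*T / 60000
  = 2*pi * 1000 * 418 / 60000
  = 2626371.46 / 60000
  = 43.77 kW


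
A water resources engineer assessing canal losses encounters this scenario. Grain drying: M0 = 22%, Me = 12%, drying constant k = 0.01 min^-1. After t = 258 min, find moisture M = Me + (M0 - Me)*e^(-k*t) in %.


M = Me + (M0 - Me) * e^(-k*t)
  = 12 + (22 - 12) * e^(-0.01*258)
  = 12 + 10 * e^(-2.580)
  = 12 + 10 * 0.07577
  = 12 + 0.7577
  = 12.76%


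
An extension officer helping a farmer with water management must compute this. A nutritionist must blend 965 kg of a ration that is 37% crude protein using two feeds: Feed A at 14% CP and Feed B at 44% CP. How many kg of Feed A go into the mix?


parts_A = CP_b - target = 44 - 37 = 7
parts_B = target - CP_a = 37 - 14 = 23
total_parts = 7 + 23 = 30
Feed A = 965 * 7 / 30 = 225.17 kg
Feed B = 965 * 23 / 30 = 739.83 kg

225.17 kg


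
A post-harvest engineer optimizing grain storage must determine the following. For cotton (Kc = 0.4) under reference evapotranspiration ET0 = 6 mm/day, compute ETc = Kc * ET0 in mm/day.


ETc = Kc * ET0
    = 0.4 * 6
    = 2.40 mm/day


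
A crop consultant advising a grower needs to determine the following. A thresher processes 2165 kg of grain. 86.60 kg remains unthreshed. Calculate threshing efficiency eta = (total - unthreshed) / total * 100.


eta = (total - unthreshed) / total * 100
    = (2165 - 86.60) / 2165 * 100
    = 2078.40 / 2165 * 100
    = 96%


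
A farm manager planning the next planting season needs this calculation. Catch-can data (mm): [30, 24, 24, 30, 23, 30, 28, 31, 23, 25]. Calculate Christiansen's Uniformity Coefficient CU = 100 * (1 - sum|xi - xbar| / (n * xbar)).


xbar = 268 / 10 = 26.800
sum|xi - xbar| = 30
CU = 100 * (1 - 30 / (10 * 26.800))
   = 100 * (1 - 0.1119)
   = 88.81%


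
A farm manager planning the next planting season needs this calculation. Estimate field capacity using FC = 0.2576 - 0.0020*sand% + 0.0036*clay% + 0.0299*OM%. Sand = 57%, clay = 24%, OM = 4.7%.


FC = 0.2576 - 0.0020*57 + 0.0036*24 + 0.0299*4.7
   = 0.2576 - 0.1140 + 0.0864 + 0.1405
   = 0.3705


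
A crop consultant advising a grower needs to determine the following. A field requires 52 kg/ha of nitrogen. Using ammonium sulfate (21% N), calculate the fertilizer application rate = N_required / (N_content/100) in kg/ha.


Rate = N_required / (N_content / 100)
     = 52 / (21 / 100)
     = 52 / 0.21
     = 247.62 kg/ha


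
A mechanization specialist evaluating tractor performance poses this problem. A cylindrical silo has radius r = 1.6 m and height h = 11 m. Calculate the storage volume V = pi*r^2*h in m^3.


V = pi * r^2 * h
  = pi * 1.6^2 * 11
  = pi * 2.56 * 11
  = 88.47 m^3


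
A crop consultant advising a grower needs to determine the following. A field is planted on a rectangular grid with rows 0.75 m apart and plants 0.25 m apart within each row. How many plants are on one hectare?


D = 10000 / (row_sp * plant_sp)
  = 10000 / (0.75 * 0.25)
  = 10000 / 0.1875
  = 53333.33 plants/ha


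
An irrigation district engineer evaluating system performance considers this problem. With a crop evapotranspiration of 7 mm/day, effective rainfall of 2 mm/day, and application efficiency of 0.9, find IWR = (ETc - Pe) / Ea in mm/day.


IWR = (ETc - Pe) / Ea
    = (7 - 2) / 0.9
    = 5 / 0.9
    = 5.56 mm/day


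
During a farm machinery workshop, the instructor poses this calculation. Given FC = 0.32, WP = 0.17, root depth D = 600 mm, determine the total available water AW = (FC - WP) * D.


AW = (FC - WP) * D
   = (0.32 - 0.17) * 600
   = 0.15 * 600
   = 90 mm


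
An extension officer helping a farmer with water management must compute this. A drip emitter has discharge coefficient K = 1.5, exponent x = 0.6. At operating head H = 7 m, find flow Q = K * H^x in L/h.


Q = K * H^x
  = 1.5 * 7^0.6
  = 1.5 * 3.2141
  = 4.82 L/h


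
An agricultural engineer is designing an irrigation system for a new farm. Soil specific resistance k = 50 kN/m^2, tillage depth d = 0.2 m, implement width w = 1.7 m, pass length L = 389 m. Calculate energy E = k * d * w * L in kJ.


E = k * d * w * L
  = 50 * 0.2 * 1.7 * 389
  = 6613 kJ


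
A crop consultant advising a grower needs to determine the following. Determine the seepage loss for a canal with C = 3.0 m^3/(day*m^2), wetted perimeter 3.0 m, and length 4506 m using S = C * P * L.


S = C * P * L
  = 3.0 * 3.0 * 4506
  = 40554 m^3/day


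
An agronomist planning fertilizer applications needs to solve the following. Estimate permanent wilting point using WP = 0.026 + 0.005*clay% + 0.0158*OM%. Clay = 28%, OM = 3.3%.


WP = 0.026 + 0.005*28 + 0.0158*3.3
   = 0.026 + 0.1400 + 0.0521
   = 0.2181


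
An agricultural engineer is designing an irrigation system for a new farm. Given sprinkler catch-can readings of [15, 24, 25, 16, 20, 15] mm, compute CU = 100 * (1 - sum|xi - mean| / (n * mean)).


xbar = 115 / 6 = 19.167
sum|xi - xbar| = 23
CU = 100 * (1 - 23 / (6 * 19.167))
   = 100 * (1 - 0.2000)
   = 80%


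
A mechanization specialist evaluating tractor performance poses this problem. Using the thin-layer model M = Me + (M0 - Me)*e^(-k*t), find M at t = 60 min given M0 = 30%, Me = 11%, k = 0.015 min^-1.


M = Me + (M0 - Me) * e^(-k*t)
  = 11 + (30 - 11) * e^(-0.015*60)
  = 11 + 19 * e^(-0.900)
  = 11 + 19 * 0.40657
  = 11 + 7.7248
  = 18.72%


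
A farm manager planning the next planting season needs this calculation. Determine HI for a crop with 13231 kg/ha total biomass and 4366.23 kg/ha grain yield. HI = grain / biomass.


HI = grain_yield / biomass
   = 4366.23 / 13231
   = 0.33


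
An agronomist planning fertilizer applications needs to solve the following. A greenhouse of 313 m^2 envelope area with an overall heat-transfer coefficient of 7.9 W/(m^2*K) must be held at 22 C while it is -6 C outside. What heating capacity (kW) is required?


dT = 22 - (-6) = 28 K
Q = U * A * dT
  = 7.9 * 313 * 28
  = 69235.60 W = 69.24 kW


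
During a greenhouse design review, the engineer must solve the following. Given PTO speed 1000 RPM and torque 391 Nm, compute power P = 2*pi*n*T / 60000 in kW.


P = 2*pi*n*T / 60000
  = 2*pi * 1000 * 391 / 60000
  = 2456725.46 / 60000
  = 40.95 kW


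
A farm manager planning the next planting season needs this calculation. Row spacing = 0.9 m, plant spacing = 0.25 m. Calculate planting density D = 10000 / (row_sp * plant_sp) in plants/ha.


D = 10000 / (row_sp * plant_sp)
  = 10000 / (0.9 * 0.25)
  = 10000 / 0.2250
  = 44444.44 plants/ha


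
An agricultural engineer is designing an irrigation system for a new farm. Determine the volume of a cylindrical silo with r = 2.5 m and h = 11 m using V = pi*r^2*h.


V = pi * r^2 * h
  = pi * 2.5^2 * 11
  = pi * 6.25 * 11
  = 215.98 m^3


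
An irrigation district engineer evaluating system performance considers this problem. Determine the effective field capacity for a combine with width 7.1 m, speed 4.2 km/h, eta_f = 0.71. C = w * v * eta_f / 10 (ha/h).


C = w * v * eta_f / 10
  = 7.1 * 4.2 * 0.71 / 10
  = 21.17 / 10
  = 2.12 ha/h


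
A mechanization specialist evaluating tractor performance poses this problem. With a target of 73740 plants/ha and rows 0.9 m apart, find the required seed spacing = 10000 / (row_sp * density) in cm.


spacing = 10000 / (row_sp * density)
        = 10000 / (0.9 * 73740)
        = 10000 / 66366
        = 0.15068 m = 15.07 cm


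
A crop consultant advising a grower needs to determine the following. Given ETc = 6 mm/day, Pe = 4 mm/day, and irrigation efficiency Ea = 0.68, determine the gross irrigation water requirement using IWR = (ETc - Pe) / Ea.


IWR = (ETc - Pe) / Ea
    = (6 - 4) / 0.68
    = 2 / 0.68
    = 2.94 mm/day


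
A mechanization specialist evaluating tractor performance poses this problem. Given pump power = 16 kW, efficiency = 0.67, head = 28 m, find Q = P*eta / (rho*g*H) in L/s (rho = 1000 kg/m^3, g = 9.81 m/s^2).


Q = (P * 1000 * eta) / (rho * g * H)
  = (16 * 1000 * 0.67) / (1000 * 9.81 * 28)
  = 10720 / 274680
  = 0.03903 m^3/s = 39.03 L/s


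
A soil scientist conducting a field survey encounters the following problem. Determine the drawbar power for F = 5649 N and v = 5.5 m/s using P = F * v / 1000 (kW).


P = F * v / 1000
  = 5649 * 5.5 / 1000
  = 31069.50 / 1000
  = 31.07 kW


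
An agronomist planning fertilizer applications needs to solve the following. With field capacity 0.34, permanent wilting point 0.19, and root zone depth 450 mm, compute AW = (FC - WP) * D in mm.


AW = (FC - WP) * D
   = (0.34 - 0.19) * 450
   = 0.15 * 450
   = 67.50 mm


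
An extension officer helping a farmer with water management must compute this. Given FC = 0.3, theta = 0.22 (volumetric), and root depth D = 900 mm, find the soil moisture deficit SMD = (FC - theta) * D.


SMD = (FC - theta) * D
    = (0.3 - 0.22) * 900
    = 0.080 * 900
    = 72 mm


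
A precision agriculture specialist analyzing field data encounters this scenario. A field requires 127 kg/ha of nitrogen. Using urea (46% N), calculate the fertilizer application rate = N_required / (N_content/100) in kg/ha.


Rate = N_required / (N_content / 100)
     = 127 / (46 / 100)
     = 127 / 0.46
     = 276.09 kg/ha


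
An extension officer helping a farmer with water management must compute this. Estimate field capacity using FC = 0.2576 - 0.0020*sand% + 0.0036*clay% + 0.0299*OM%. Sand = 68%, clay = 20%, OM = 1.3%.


FC = 0.2576 - 0.0020*68 + 0.0036*20 + 0.0299*1.3
   = 0.2576 - 0.1360 + 0.0720 + 0.0389
   = 0.2325


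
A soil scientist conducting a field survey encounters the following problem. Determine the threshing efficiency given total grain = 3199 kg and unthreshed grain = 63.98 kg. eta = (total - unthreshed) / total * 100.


eta = (total - unthreshed) / total * 100
    = (3199 - 63.98) / 3199 * 100
    = 3135.02 / 3199 * 100
    = 98%


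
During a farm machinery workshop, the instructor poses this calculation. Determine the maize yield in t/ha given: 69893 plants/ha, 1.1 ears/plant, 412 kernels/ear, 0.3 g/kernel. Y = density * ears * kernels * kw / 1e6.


Y = density * ears * kernels * kw
  = 69893 * 1.1 * 412 * 0.3 g/ha
  = 9502652.28 g/ha
  = 9502.65 kg/ha = 9.50 t/ha


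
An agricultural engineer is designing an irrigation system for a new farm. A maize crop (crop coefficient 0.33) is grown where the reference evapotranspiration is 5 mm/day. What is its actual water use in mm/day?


ETc = Kc * ET0
    = 0.33 * 5
    = 1.65 mm/day


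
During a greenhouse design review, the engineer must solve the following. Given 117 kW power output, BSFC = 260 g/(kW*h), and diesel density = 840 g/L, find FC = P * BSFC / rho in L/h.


FC = P * BSFC / rho_fuel
   = 117 * 260 / 840
   = 30420 / 840
   = 36.21 L/h


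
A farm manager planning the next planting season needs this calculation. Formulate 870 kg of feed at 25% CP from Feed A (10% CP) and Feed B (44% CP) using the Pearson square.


parts_A = CP_b - target = 44 - 25 = 19
parts_B = target - CP_a = 25 - 10 = 15
total_parts = 19 + 15 = 34
Feed A = 870 * 19 / 34 = 486.18 kg
Feed B = 870 * 15 / 34 = 383.82 kg

486.18 kg


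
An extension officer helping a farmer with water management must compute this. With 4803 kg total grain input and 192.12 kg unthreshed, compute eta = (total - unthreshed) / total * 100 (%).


eta = (total - unthreshed) / total * 100
    = (4803 - 192.12) / 4803 * 100
    = 4610.88 / 4803 * 100
    = 96%


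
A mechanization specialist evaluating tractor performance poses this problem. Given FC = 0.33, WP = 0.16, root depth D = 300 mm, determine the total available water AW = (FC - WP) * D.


AW = (FC - WP) * D
   = (0.33 - 0.16) * 300
   = 0.17 * 300
   = 51 mm


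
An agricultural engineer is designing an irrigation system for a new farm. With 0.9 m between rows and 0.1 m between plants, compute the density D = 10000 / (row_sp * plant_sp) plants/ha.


D = 10000 / (row_sp * plant_sp)
  = 10000 / (0.9 * 0.1)
  = 10000 / 0.0900
  = 111111.11 plants/ha


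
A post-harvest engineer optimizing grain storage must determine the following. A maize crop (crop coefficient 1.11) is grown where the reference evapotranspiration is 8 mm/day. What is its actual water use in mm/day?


ETc = Kc * ET0
    = 1.11 * 8
    = 8.88 mm/day


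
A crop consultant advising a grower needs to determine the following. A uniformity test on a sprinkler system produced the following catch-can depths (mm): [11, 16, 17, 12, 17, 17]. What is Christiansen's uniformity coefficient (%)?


xbar = 90 / 6 = 15
sum|xi - xbar| = 14
CU = 100 * (1 - 14 / (6 * 15))
   = 100 * (1 - 0.1556)
   = 84.44%


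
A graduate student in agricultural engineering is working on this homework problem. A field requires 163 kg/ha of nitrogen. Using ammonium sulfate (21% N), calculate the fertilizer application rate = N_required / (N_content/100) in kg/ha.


Rate = N_required / (N_content / 100)
     = 163 / (21 / 100)
     = 163 / 0.21
     = 776.19 kg/ha


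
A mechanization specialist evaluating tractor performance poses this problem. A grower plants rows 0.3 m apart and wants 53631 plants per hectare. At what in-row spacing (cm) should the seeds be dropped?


spacing = 10000 / (row_sp * density)
        = 10000 / (0.3 * 53631)
        = 10000 / 16089.30
        = 0.62153 m = 62.15 cm


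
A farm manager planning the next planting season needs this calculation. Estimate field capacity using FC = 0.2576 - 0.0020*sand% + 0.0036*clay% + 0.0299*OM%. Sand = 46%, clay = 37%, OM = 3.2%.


FC = 0.2576 - 0.0020*46 + 0.0036*37 + 0.0299*3.2
   = 0.2576 - 0.0920 + 0.1332 + 0.0957
   = 0.3945


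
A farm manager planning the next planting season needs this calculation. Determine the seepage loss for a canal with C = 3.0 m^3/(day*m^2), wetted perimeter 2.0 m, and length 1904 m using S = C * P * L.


S = C * P * L
  = 3.0 * 2.0 * 1904
  = 11424 m^3/day


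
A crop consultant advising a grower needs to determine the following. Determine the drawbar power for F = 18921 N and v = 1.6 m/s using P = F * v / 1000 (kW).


P = F * v / 1000
  = 18921 * 1.6 / 1000
  = 30273.60 / 1000
  = 30.27 kW


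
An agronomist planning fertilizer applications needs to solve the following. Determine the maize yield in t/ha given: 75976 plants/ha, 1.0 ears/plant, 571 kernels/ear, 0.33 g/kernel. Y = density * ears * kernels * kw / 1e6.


Y = density * ears * kernels * kw
  = 75976 * 1.0 * 571 * 0.33 g/ha
  = 14316157.68 g/ha
  = 14316.16 kg/ha = 14.32 t/ha


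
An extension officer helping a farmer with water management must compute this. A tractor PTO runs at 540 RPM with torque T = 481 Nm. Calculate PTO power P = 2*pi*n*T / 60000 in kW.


P = 2*pi*n*T / 60000
  = 2*pi * 540 * 481 / 60000
  = 1631994.55 / 60000
  = 27.20 kW


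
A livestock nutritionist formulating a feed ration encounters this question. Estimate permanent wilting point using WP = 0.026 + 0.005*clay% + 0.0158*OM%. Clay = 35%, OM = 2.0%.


WP = 0.026 + 0.005*35 + 0.0158*2.0
   = 0.026 + 0.1750 + 0.0316
   = 0.2326


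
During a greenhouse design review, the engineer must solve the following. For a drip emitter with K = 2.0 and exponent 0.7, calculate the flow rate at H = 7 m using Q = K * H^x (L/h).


Q = K * H^x
  = 2.0 * 7^0.7
  = 2.0 * 3.9045
  = 7.81 L/h


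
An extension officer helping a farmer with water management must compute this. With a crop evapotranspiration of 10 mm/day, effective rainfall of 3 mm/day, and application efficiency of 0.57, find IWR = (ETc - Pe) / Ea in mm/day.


IWR = (ETc - Pe) / Ea
    = (10 - 3) / 0.57
    = 7 / 0.57
    = 12.28 mm/day


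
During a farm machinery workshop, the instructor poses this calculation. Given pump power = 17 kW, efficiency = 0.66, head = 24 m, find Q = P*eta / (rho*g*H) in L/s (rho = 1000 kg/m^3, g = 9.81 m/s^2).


Q = (P * 1000 * eta) / (rho * g * H)
  = (17 * 1000 * 0.66) / (1000 * 9.81 * 24)
  = 11220 / 235440
  = 0.04766 m^3/s = 47.66 L/s


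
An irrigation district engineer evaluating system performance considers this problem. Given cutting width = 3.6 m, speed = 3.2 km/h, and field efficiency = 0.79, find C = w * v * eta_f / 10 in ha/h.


C = w * v * eta_f / 10
  = 3.6 * 3.2 * 0.79 / 10
  = 9.10 / 10
  = 0.91 ha/h


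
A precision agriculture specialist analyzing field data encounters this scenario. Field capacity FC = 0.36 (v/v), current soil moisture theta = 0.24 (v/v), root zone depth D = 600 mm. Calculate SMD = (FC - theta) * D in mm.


SMD = (FC - theta) * D
    = (0.36 - 0.24) * 600
    = 0.120 * 600
    = 72 mm


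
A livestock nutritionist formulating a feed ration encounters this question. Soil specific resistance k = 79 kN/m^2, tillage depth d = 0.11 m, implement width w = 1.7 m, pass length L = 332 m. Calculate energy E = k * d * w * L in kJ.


E = k * d * w * L
  = 79 * 0.11 * 1.7 * 332
  = 4904.64 kJ


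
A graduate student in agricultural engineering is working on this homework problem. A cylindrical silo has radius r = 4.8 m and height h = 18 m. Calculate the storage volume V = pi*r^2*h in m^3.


V = pi * r^2 * h
  = pi * 4.8^2 * 18
  = pi * 23.04 * 18
  = 1302.88 m^3


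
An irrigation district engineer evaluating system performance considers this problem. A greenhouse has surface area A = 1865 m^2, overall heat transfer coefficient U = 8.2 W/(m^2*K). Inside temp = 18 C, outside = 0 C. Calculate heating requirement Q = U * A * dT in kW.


dT = 18 - (0) = 18 K
Q = U * A * dT
  = 8.2 * 1865 * 18
  = 275274 W = 275.27 kW


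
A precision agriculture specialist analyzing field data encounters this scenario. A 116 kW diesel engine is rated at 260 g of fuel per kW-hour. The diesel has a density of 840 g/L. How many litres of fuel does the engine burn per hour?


FC = P * BSFC / rho_fuel
   = 116 * 260 / 840
   = 30160 / 840
   = 35.90 L/h


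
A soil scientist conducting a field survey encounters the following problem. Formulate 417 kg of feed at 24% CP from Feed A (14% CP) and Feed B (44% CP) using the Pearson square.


parts_A = CP_b - target = 44 - 24 = 20
parts_B = target - CP_a = 24 - 14 = 10
total_parts = 20 + 10 = 30
Feed A = 417 * 20 / 30 = 278 kg
Feed B = 417 * 10 / 30 = 139 kg

278 kg


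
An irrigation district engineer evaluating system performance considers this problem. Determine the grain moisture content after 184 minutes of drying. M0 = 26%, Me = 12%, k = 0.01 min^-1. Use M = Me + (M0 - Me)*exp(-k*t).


M = Me + (M0 - Me) * e^(-k*t)
  = 12 + (26 - 12) * e^(-0.01*184)
  = 12 + 14 * e^(-1.840)
  = 12 + 14 * 0.15882
  = 12 + 2.2234
  = 14.22%


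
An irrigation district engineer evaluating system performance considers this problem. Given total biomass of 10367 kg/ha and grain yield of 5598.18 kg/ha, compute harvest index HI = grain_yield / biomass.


HI = grain_yield / biomass
   = 5598.18 / 10367
   = 0.54


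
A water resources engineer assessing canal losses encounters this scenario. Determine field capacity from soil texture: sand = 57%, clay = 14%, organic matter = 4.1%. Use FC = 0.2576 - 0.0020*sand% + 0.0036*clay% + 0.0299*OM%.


FC = 0.2576 - 0.0020*57 + 0.0036*14 + 0.0299*4.1
   = 0.2576 - 0.1140 + 0.0504 + 0.1226
   = 0.3166


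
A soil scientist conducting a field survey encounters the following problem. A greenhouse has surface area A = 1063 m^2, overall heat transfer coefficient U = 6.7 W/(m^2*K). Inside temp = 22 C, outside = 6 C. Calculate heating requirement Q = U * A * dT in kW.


dT = 22 - (6) = 16 K
Q = U * A * dT
  = 6.7 * 1063 * 16
  = 113953.60 W = 113.95 kW


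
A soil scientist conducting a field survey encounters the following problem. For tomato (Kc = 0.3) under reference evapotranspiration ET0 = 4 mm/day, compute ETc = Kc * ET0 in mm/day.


ETc = Kc * ET0
    = 0.3 * 4
    = 1.20 mm/day


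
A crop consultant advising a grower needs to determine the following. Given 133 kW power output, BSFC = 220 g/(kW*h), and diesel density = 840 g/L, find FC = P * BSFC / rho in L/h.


FC = P * BSFC / rho_fuel
   = 133 * 220 / 840
   = 29260 / 840
   = 34.83 L/h


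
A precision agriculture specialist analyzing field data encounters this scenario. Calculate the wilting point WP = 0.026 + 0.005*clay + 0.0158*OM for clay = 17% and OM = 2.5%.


WP = 0.026 + 0.005*17 + 0.0158*2.5
   = 0.026 + 0.0850 + 0.0395
   = 0.1505
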